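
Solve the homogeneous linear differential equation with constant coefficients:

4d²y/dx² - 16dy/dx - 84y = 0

Characteristic equation: 4r² - 16r - 84 = 0
Divide by 4: r² - 4r - 21 = 0
Roots: r = 7, -3 (distinct real)
General solution: y = C₁e^(7x) + C₂e^(-3x)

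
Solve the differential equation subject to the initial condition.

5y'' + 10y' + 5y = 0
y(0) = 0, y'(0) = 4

General solution: y = (C₁ + C₂x)e^(-x)
Repeated root r = -1
Applying ICs: C₁ = 0, C₂ = 4
Particular solution: y = 4xe^(-x)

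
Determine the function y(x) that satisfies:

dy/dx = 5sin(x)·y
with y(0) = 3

General solution: y = Ce^(-5cos(x))
Applying IC y(0) = 3:
Particular solution: y = 3e^(5(1-cos(x)))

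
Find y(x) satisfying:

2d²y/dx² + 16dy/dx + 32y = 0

Characteristic equation: 2r² + 16r + 32 = 0
Divide by 2: r² + 8r + 16 = 0
Factored: (r + 4)² = 0
Repeated root: r = -4
General solution: y = (C₁ + C₂x)e^(-4x)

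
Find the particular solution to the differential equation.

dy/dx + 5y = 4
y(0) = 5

General solution: y = 4/5 + Ce^(-5x)
Applying y(0) = 5: C = 5 - 4/5 = 21/5
Particular solution: y = 4/5 + (21/5)e^(-5x)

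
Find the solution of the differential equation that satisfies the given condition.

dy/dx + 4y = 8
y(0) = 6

General solution: y = 2 + Ce^(-4x)
Applying y(0) = 6: C = 6 - 2 = 4
Particular solution: y = 2 + 4e^(-4x)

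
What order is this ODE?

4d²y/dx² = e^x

The order is 2 (highest derivative is of order 2).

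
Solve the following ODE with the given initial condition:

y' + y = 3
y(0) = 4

General solution: y = 3 + Ce^(-x)
Applying y(0) = 4: C = 4 - 3 = 1
Particular solution: y = 3 + e^(-x)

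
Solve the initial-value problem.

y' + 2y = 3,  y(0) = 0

General solution: y = 3/2 + Ce^(-2x)
Applying y(0) = 0: C = 0 - 3/2 = -3/2
Particular solution: y = 3/2 - (3/2)e^(-2x)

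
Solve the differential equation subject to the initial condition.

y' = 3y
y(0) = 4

General solution: y = Ce^(3x)
Applying IC y(0) = 4:
Particular solution: y = 4e^(3x)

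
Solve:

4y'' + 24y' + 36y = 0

Characteristic equation: 4r² + 24r + 36 = 0
Divide by 4: r² + 6r + 9 = 0
Factored: (r + 3)² = 0
Repeated root: r = -3
General solution: y = (C₁ + C₂x)e^(-3x)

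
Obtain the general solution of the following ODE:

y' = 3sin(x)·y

Separating variables and integrating:
ln|y| = -3cos(x) + C

General solution: y = Ce^(-3cos(x))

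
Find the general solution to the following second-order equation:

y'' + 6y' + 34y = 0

Characteristic equation: r² + 6r + 34 = 0
Roots: r = -3 ± 5i (complex conjugates)
General solution: y = e^(-3x)(C₁cos(5x) + C₂sin(5x))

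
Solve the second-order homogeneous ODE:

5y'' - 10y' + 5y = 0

Characteristic equation: 5r² - 10r + 5 = 0
Divide by 5: r² - 2r + 1 = 0
Factored: (r - 1)² = 0
Repeated root: r = 1
General solution: y = (C₁ + C₂x)e^x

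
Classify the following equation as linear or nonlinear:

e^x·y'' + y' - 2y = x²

Linear (y and its derivatives appear to the first power only, no products of y terms)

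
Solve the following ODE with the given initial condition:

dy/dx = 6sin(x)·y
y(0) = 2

General solution: y = Ce^(-6cos(x))
Applying IC y(0) = 2:
Particular solution: y = 2e^(6(1-cos(x)))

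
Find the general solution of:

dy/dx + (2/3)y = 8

Using integrating factor method:

General solution: y = 12 + Ce^(-2x/3)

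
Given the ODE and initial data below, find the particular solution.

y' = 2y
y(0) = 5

General solution: y = Ce^(2x)
Applying IC y(0) = 5:
Particular solution: y = 5e^(2x)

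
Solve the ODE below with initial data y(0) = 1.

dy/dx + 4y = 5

General solution: y = 5/4 + Ce^(-4x)
Applying y(0) = 1: C = 1 - 5/4 = -1/4
Particular solution: y = 5/4 - (1/4)e^(-4x)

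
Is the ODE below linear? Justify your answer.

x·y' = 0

Yes. Linear (y and its derivatives appear to the first power only, no products of y terms)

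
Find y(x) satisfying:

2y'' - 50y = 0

Characteristic equation: 2r² - 50 = 0
Divide by 2: r² - 25 = 0
Roots: r = 5, -5 (distinct real)
General solution: y = C₁e^(5x) + C₂e^(-5x)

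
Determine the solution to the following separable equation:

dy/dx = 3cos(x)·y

Separating variables and integrating:
ln|y| = 3sin(x) + C

General solution: y = Ce^(3sin(x))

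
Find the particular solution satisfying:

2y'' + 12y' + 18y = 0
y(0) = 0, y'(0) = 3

General solution: y = (C₁ + C₂x)e^(-3x)
Repeated root r = -3
Applying ICs: C₁ = 0, C₂ = 3
Particular solution: y = 3xe^(-3x)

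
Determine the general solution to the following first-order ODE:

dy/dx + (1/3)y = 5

Using integrating factor method:

General solution: y = 15 + Ce^(-x/3)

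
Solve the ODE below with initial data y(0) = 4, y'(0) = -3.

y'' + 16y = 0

General solution: y = C₁cos(4x) + C₂sin(4x)
Complex roots r = ±4i
Applying ICs: C₁ = 4, C₂ = -3/4
Particular solution: y = 4cos(4x) - (3/4)sin(4x)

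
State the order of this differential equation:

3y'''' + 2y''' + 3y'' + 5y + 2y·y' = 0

The order is 4 (highest derivative is of order 4).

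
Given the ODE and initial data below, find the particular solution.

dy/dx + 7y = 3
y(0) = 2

General solution: y = 3/7 + Ce^(-7x)
Applying y(0) = 2: C = 2 - 3/7 = 11/7
Particular solution: y = 3/7 + (11/7)e^(-7x)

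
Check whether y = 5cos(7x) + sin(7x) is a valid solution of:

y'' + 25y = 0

Verification:
y'' = -245cos(7x) - 49sin(7x)
y'' + 25y ≠ 0 (frequency mismatch: got 49 instead of 25)

No, it is not a solution.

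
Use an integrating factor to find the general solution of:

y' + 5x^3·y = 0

Using integrating factor method:

General solution: y = Ce^(-5x^4/4)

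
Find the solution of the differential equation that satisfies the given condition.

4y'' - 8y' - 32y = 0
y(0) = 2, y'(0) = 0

General solution: y = C₁e^(4x) + C₂e^(-2x)
Applying ICs: C₁ = 2/3, C₂ = 4/3
Particular solution: y = (2/3)e^(4x) + (4/3)e^(-2x)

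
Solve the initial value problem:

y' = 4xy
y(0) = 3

General solution: y = Ce^(2x²)
Applying IC y(0) = 3:
Particular solution: y = 3e^(2x²)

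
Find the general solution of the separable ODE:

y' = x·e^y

Separating variables and integrating:
-e^(-y) = x²/2 + C

General solution: y = -ln(C - x²/2)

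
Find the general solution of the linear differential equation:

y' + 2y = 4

Using integrating factor method:

General solution: y = 2 + Ce^(-2x)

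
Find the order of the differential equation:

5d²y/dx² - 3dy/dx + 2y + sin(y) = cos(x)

The order is 2 (highest derivative is of order 2).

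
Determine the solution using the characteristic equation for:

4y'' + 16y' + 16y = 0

Characteristic equation: 4r² + 16r + 16 = 0
Divide by 4: r² + 4r + 4 = 0
Factored: (r + 2)² = 0
Repeated root: r = -2
General solution: y = (C₁ + C₂x)e^(-2x)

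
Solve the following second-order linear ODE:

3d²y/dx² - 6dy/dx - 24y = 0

Characteristic equation: 3r² - 6r - 24 = 0
Divide by 3: r² - 2r - 8 = 0
Roots: r = 4, -2 (distinct real)
General solution: y = C₁e^(4x) + C₂e^(-2x)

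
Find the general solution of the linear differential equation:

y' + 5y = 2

Using integrating factor method:

General solution: y = 2/5 + Ce^(-5x)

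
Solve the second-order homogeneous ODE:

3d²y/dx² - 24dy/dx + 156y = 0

Characteristic equation: 3r² - 24r + 156 = 0
Divide by 3: r² - 8r + 52 = 0
Roots: r = 4 ± 6i (complex conjugates)
General solution: y = e^(4x)(C₁cos(6x) + C₂sin(6x))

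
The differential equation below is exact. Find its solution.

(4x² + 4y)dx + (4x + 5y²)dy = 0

Verify exactness: ∂M/∂y = ∂N/∂x ✓
Find F(x,y) such that ∂F/∂x = M, ∂F/∂y = N
Solution: 4x³/3 + 4xy + 5y³/3 = C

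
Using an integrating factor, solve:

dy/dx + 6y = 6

Using integrating factor method:

General solution: y = 1 + Ce^(-6x)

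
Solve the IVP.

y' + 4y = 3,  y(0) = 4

General solution: y = 3/4 + Ce^(-4x)
Applying y(0) = 4: C = 4 - 3/4 = 13/4
Particular solution: y = 3/4 + (13/4)e^(-4x)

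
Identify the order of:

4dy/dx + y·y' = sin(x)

The order is 1 (highest derivative is of order 1).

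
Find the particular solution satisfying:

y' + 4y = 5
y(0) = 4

General solution: y = 5/4 + Ce^(-4x)
Applying y(0) = 4: C = 4 - 5/4 = 11/4
Particular solution: y = 5/4 + (11/4)e^(-4x)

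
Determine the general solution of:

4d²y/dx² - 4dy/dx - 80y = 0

Characteristic equation: 4r² - 4r - 80 = 0
Divide by 4: r² - r - 20 = 0
Roots: r = 5, -4 (distinct real)
General solution: y = C₁e^(5x) + C₂e^(-4x)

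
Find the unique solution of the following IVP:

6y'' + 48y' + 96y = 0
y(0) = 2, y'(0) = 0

General solution: y = (C₁ + C₂x)e^(-4x)
Repeated root r = -4
Applying ICs: C₁ = 2, C₂ = 8
Particular solution: y = (2 + 8x)e^(-4x)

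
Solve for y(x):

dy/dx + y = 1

Using integrating factor method:

General solution: y = 1 + Ce^(-x)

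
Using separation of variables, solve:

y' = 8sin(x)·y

Separating variables and integrating:
ln|y| = -8cos(x) + C

General solution: y = Ce^(-8cos(x))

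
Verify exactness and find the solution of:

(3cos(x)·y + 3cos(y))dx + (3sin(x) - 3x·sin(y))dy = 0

Verify exactness: ∂M/∂y = ∂N/∂x ✓
Find F(x,y) such that ∂F/∂x = M, ∂F/∂y = N
Solution: 3sin(x)·y + 3x·cos(y) = C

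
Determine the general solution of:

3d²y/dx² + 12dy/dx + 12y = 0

Characteristic equation: 3r² + 12r + 12 = 0
Divide by 3: r² + 4r + 4 = 0
Factored: (r + 2)² = 0
Repeated root: r = -2
General solution: y = (C₁ + C₂x)e^(-2x)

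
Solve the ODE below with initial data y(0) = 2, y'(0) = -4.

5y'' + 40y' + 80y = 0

General solution: y = (C₁ + C₂x)e^(-4x)
Repeated root r = -4
Applying ICs: C₁ = 2, C₂ = 4
Particular solution: y = (2 + 4x)e^(-4x)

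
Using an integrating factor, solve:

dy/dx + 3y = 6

Using integrating factor method:

General solution: y = 2 + Ce^(-3x)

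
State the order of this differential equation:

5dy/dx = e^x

The order is 1 (highest derivative is of order 1).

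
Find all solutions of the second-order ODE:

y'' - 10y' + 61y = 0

Characteristic equation: r² - 10r + 61 = 0
Roots: r = 5 ± 6i (complex conjugates)
General solution: y = e^(5x)(C₁cos(6x) + C₂sin(6x))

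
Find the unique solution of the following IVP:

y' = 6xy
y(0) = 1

General solution: y = Ce^(3x²)
Applying IC y(0) = 1:
Particular solution: y = e^(3x²)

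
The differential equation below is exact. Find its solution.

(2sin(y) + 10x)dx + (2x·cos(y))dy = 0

Verify exactness: ∂M/∂y = ∂N/∂x ✓
Find F(x,y) such that ∂F/∂x = M, ∂F/∂y = N
Solution: 2x·sin(y) + 5x² = C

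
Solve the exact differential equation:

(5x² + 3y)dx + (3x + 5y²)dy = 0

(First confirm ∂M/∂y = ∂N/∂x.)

Verify exactness: ∂M/∂y = ∂N/∂x ✓
Find F(x,y) such that ∂F/∂x = M, ∂F/∂y = N
Solution: 5x³/3 + 3xy + 5y³/3 = C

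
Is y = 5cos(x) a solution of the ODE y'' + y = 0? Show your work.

Verification:
y'' = -5cos(x)
y'' + y = 0 ✓

Yes, it is a solution.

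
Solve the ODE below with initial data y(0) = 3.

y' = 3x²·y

General solution: y = Ce^(x³)
Applying IC y(0) = 3:
Particular solution: y = 3e^(x³)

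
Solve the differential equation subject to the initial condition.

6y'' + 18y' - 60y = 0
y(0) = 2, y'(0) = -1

General solution: y = C₁e^(2x) + C₂e^(-5x)
Applying ICs: C₁ = 9/7, C₂ = 5/7
Particular solution: y = (9/7)e^(2x) + (5/7)e^(-5x)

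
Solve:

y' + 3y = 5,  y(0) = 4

General solution: y = 5/3 + Ce^(-3x)
Applying y(0) = 4: C = 4 - 5/3 = 7/3
Particular solution: y = 5/3 + (7/3)e^(-3x)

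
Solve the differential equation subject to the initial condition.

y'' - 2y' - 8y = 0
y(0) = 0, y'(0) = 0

General solution: y = C₁e^(4x) + C₂e^(-2x)
Applying ICs: C₁ = 0, C₂ = 0
Particular solution: y = 0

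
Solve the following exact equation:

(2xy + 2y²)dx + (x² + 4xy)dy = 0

Verify exactness: ∂M/∂y = ∂N/∂x ✓
Find F(x,y) such that ∂F/∂x = M, ∂F/∂y = N
Solution: x²y + 2xy² = C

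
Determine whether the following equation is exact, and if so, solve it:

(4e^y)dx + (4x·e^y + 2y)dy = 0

Verify exactness: ∂M/∂y = ∂N/∂x ✓
Find F(x,y) such that ∂F/∂x = M, ∂F/∂y = N
Solution: 4x·e^y + y² = C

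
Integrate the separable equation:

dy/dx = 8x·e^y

Separating variables and integrating:
-e^(-y) = 4x² + C

General solution: y = -ln(C - 4x²)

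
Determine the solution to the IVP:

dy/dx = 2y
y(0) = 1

General solution: y = Ce^(2x)
Applying IC y(0) = 1:
Particular solution: y = e^(2x)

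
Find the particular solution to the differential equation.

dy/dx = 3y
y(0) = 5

General solution: y = Ce^(3x)
Applying IC y(0) = 5:
Particular solution: y = 5e^(3x)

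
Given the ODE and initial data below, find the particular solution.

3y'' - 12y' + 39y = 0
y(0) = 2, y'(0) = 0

General solution: y = e^(2x)(C₁cos(3x) + C₂sin(3x))
Complex roots r = 2 ± 3i
Applying ICs: C₁ = 2, C₂ = -4/3
Particular solution: y = e^(2x)(2cos(3x) - (4/3)sin(3x))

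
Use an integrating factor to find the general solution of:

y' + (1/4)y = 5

Using integrating factor method:

General solution: y = 20 + Ce^(-x/4)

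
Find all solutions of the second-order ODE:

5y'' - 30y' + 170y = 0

Characteristic equation: 5r² - 30r + 170 = 0
Divide by 5: r² - 6r + 34 = 0
Roots: r = 3 ± 5i (complex conjugates)
General solution: y = e^(3x)(C₁cos(5x) + C₂sin(5x))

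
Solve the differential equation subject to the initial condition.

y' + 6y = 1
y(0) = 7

General solution: y = 1/6 + Ce^(-6x)
Applying y(0) = 7: C = 7 - 1/6 = 41/6
Particular solution: y = 1/6 + (41/6)e^(-6x)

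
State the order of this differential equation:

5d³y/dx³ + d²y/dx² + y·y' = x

The order is 3 (highest derivative is of order 3).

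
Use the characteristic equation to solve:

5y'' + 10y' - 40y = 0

Characteristic equation: 5r² + 10r - 40 = 0
Divide by 5: r² + 2r - 8 = 0
Roots: r = 2, -4 (distinct real)
General solution: y = C₁e^(2x) + C₂e^(-4x)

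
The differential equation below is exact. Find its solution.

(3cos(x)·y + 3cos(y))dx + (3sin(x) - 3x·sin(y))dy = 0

Verify exactness: ∂M/∂y = ∂N/∂x ✓
Find F(x,y) such that ∂F/∂x = M, ∂F/∂y = N
Solution: 3sin(x)·y + 3x·cos(y) = C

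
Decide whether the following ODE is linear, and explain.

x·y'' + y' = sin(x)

Linear (y and its derivatives appear to the first power only, no products of y terms)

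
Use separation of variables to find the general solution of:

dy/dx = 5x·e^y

Separating variables and integrating:
-e^(-y) = 5x²/2 + C

General solution: y = -ln(C - 5x²/2)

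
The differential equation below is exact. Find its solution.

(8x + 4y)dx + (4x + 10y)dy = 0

Verify exactness: ∂M/∂y = ∂N/∂x ✓
Find F(x,y) such that ∂F/∂x = M, ∂F/∂y = N
Solution: 4x² + 4xy + 5y² = C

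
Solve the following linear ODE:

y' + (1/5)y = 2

Using integrating factor method:

General solution: y = 10 + Ce^(-x/5)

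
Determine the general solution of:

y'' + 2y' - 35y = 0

Characteristic equation: r² + 2r - 35 = 0
Roots: r = 5, -7 (distinct real)
General solution: y = C₁e^(5x) + C₂e^(-7x)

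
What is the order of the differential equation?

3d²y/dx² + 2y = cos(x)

The order is 2 (highest derivative is of order 2).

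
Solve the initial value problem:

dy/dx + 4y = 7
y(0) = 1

General solution: y = 7/4 + Ce^(-4x)
Applying y(0) = 1: C = 1 - 7/4 = -3/4
Particular solution: y = 7/4 - (3/4)e^(-4x)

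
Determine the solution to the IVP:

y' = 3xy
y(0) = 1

General solution: y = Ce^(3x²/2)
Applying IC y(0) = 1:
Particular solution: y = e^(3x²/2)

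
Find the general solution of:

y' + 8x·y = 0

Using integrating factor method:

General solution: y = Ce^(-4x^2)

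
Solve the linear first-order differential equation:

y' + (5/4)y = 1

Using integrating factor method:

General solution: y = 4/5 + Ce^(-5x/4)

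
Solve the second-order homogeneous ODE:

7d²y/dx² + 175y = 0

Characteristic equation: 7r² + 175 = 0
Divide by 7: r² + 25 = 0
Roots: r = ±5i (complex conjugates)
General solution: y = C₁cos(5x) + C₂sin(5x)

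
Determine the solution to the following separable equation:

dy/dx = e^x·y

Separating variables and integrating:
ln|y| = e^x + C

General solution: y = Ce^(e^x)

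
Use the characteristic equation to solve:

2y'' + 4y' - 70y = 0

Characteristic equation: 2r² + 4r - 70 = 0
Divide by 2: r² + 2r - 35 = 0
Roots: r = 5, -7 (distinct real)
General solution: y = C₁e^(5x) + C₂e^(-7x)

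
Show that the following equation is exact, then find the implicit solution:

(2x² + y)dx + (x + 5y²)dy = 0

Verify exactness: ∂M/∂y = ∂N/∂x ✓
Find F(x,y) such that ∂F/∂x = M, ∂F/∂y = N
Solution: 2x³/3 + xy + 5y³/3 = C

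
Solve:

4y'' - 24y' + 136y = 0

Characteristic equation: 4r² - 24r + 136 = 0
Divide by 4: r² - 6r + 34 = 0
Roots: r = 3 ± 5i (complex conjugates)
General solution: y = e^(3x)(C₁cos(5x) + C₂sin(5x))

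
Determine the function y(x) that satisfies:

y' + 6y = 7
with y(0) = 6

General solution: y = 7/6 + Ce^(-6x)
Applying y(0) = 6: C = 6 - 7/6 = 29/6
Particular solution: y = 7/6 + (29/6)e^(-6x)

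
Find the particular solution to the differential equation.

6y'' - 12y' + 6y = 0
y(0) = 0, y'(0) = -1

General solution: y = (C₁ + C₂x)e^x
Repeated root r = 1
Applying ICs: C₁ = 0, C₂ = -1
Particular solution: y = -xe^x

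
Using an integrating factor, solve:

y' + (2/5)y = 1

Using integrating factor method:

General solution: y = 5/2 + Ce^(-2x/5)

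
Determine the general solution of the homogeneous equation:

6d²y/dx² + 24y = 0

Characteristic equation: 6r² + 24 = 0
Divide by 6: r² + 4 = 0
Roots: r = ±2i (complex conjugates)
General solution: y = C₁cos(2x) + C₂sin(2x)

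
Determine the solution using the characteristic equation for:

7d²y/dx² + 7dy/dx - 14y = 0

Characteristic equation: 7r² + 7r - 14 = 0
Divide by 7: r² + r - 2 = 0
Roots: r = 1, -2 (distinct real)
General solution: y = C₁e^x + C₂e^(-2x)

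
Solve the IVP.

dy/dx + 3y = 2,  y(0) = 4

General solution: y = 2/3 + Ce^(-3x)
Applying y(0) = 4: C = 4 - 2/3 = 10/3
Particular solution: y = 2/3 + (10/3)e^(-3x)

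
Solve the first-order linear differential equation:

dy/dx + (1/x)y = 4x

Using integrating factor method:

General solution: y = (4/3)x^2 + C/x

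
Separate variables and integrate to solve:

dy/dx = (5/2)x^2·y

Separating variables and integrating:
ln|y| = 5x^3/6 + C

General solution: y = Ce^(5x^3/6)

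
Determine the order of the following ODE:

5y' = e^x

The order is 1 (highest derivative is of order 1).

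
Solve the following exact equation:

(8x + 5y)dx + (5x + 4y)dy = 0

Verify exactness: ∂M/∂y = ∂N/∂x ✓
Find F(x,y) such that ∂F/∂x = M, ∂F/∂y = N
Solution: 4x² + 5xy + 2y² = C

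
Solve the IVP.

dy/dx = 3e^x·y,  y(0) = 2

General solution: y = Ce^(3e^x)
Applying IC y(0) = 2:
Particular solution: y = 2e^(3(e^x - 1))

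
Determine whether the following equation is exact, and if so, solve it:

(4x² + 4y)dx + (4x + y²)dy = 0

Verify exactness: ∂M/∂y = ∂N/∂x ✓
Find F(x,y) such that ∂F/∂x = M, ∂F/∂y = N
Solution: 4x³/3 + 4xy + y³/3 = C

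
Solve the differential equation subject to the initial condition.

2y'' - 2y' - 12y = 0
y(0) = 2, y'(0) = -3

General solution: y = C₁e^(3x) + C₂e^(-2x)
Applying ICs: C₁ = 1/5, C₂ = 9/5
Particular solution: y = (1/5)e^(3x) + (9/5)e^(-2x)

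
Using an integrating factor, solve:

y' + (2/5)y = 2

Using integrating factor method:

General solution: y = 5 + Ce^(-2x/5)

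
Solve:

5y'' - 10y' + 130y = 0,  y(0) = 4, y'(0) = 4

General solution: y = e^x(C₁cos(5x) + C₂sin(5x))
Complex roots r = 1 ± 5i
Applying ICs: C₁ = 4, C₂ = 0
Particular solution: y = e^x(4cos(5x))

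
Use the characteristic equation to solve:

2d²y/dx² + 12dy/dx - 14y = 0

Characteristic equation: 2r² + 12r - 14 = 0
Divide by 2: r² + 6r - 7 = 0
Roots: r = 1, -7 (distinct real)
General solution: y = C₁e^x + C₂e^(-7x)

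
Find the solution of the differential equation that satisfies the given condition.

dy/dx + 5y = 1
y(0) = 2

General solution: y = 1/5 + Ce^(-5x)
Applying y(0) = 2: C = 2 - 1/5 = 9/5
Particular solution: y = 1/5 + (9/5)e^(-5x)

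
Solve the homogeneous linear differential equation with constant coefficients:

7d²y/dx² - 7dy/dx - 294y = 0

Characteristic equation: 7r² - 7r - 294 = 0
Divide by 7: r² - r - 42 = 0
Roots: r = 7, -6 (distinct real)
General solution: y = C₁e^(7x) + C₂e^(-6x)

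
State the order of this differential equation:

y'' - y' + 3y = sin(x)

The order is 2 (highest derivative is of order 2).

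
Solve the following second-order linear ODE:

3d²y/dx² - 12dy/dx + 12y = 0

Characteristic equation: 3r² - 12r + 12 = 0
Divide by 3: r² - 4r + 4 = 0
Factored: (r - 2)² = 0
Repeated root: r = 2
General solution: y = (C₁ + C₂x)e^(2x)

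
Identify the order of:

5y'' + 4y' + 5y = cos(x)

The order is 2 (highest derivative is of order 2).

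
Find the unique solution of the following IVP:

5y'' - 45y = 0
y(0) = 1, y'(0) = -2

General solution: y = C₁e^(3x) + C₂e^(-3x)
Applying ICs: C₁ = 1/6, C₂ = 5/6
Particular solution: y = (1/6)e^(3x) + (5/6)e^(-3x)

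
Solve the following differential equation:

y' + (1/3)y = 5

Using integrating factor method:

General solution: y = 15 + Ce^(-x/3)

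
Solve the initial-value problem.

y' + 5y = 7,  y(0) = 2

General solution: y = 7/5 + Ce^(-5x)
Applying y(0) = 2: C = 2 - 7/5 = 3/5
Particular solution: y = 7/5 + (3/5)e^(-5x)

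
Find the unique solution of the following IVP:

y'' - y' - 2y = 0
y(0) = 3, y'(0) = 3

General solution: y = C₁e^(2x) + C₂e^(-x)
Applying ICs: C₁ = 2, C₂ = 1
Particular solution: y = 2e^(2x) + e^(-x)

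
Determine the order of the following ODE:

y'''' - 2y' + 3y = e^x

The order is 4 (highest derivative is of order 4).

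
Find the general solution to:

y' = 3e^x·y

Separating variables and integrating:
ln|y| = 3e^x + C

General solution: y = Ce^(3e^x)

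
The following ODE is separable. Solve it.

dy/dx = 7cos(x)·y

Separating variables and integrating:
ln|y| = 7sin(x) + C

General solution: y = Ce^(7sin(x))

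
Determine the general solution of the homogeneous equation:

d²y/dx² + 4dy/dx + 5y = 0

Characteristic equation: r² + 4r + 5 = 0
Roots: r = -2 ± i (complex conjugates)
General solution: y = e^(-2x)(C₁cos(x) + C₂sin(x))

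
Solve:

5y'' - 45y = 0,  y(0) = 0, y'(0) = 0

General solution: y = C₁e^(3x) + C₂e^(-3x)
Applying ICs: C₁ = 0, C₂ = 0
Particular solution: y = 0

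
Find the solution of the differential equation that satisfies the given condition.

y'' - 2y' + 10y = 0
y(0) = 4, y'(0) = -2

General solution: y = e^x(C₁cos(3x) + C₂sin(3x))
Complex roots r = 1 ± 3i
Applying ICs: C₁ = 4, C₂ = -2
Particular solution: y = e^x(4cos(3x) - 2sin(3x))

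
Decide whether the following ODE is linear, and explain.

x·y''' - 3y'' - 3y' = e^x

Linear (y and its derivatives appear to the first power only, no products of y terms)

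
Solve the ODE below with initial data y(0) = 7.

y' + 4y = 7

General solution: y = 7/4 + Ce^(-4x)
Applying y(0) = 7: C = 7 - 7/4 = 21/4
Particular solution: y = 7/4 + (21/4)e^(-4x)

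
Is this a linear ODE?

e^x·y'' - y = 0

Yes. Linear (y and its derivatives appear to the first power only, no products of y terms)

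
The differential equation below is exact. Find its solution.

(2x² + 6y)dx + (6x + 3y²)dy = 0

Verify exactness: ∂M/∂y = ∂N/∂x ✓
Find F(x,y) such that ∂F/∂x = M, ∂F/∂y = N
Solution: 2x³/3 + 6xy + y³ = C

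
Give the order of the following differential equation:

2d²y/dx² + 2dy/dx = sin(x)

The order is 2 (highest derivative is of order 2).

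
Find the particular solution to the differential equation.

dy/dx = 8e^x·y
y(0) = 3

General solution: y = Ce^(8e^x)
Applying IC y(0) = 3:
Particular solution: y = 3e^(8(e^x - 1))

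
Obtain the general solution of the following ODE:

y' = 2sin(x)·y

Separating variables and integrating:
ln|y| = -2cos(x) + C

General solution: y = Ce^(-2cos(x))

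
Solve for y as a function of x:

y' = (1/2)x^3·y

Separating variables and integrating:
ln|y| = x^4/8 + C

General solution: y = Ce^(x^4/8)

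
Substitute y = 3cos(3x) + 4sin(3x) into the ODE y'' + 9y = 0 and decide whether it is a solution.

Verification:
y'' = -27cos(3x) - 36sin(3x)
y'' + 9y = 0 ✓

Yes, it is a solution.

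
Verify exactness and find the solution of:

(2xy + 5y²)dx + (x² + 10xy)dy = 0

Verify exactness: ∂M/∂y = ∂N/∂x ✓
Find F(x,y) such that ∂F/∂x = M, ∂F/∂y = N
Solution: x²y + 5xy² = C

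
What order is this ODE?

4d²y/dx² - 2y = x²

The order is 2 (highest derivative is of order 2).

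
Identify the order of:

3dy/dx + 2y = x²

The order is 1 (highest derivative is of order 1).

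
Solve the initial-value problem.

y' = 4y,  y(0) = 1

General solution: y = Ce^(4x)
Applying IC y(0) = 1:
Particular solution: y = e^(4x)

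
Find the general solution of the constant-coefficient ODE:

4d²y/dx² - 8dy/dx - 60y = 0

Characteristic equation: 4r² - 8r - 60 = 0
Divide by 4: r² - 2r - 15 = 0
Roots: r = 5, -3 (distinct real)
General solution: y = C₁e^(5x) + C₂e^(-3x)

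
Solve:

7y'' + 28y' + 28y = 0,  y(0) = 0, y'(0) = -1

General solution: y = (C₁ + C₂x)e^(-2x)
Repeated root r = -2
Applying ICs: C₁ = 0, C₂ = -1
Particular solution: y = -xe^(-2x)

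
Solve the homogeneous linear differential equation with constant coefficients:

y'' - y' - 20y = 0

Characteristic equation: r² - r - 20 = 0
Roots: r = 5, -4 (distinct real)
General solution: y = C₁e^(5x) + C₂e^(-4x)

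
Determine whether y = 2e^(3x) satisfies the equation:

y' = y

Verification:
y = 2e^(3x)
y' = 6e^(3x)
But y = 2e^(3x)
y' ≠ y — the derivative does not match

No, it is not a solution.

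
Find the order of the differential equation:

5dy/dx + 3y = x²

The order is 1 (highest derivative is of order 1).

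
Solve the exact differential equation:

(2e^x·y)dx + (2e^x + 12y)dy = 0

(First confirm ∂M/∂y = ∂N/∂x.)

Verify exactness: ∂M/∂y = ∂N/∂x ✓
Find F(x,y) such that ∂F/∂x = M, ∂F/∂y = N
Solution: 2e^x·y + 6y² = C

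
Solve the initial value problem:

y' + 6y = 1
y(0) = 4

General solution: y = 1/6 + Ce^(-6x)
Applying y(0) = 4: C = 4 - 1/6 = 23/6
Particular solution: y = 1/6 + (23/6)e^(-6x)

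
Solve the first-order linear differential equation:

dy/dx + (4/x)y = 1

Using integrating factor method:

General solution: y = (1/5)x + Cx^(-4)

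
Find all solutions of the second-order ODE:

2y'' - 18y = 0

Characteristic equation: 2r² - 18 = 0
Divide by 2: r² - 9 = 0
Roots: r = 3, -3 (distinct real)
General solution: y = C₁e^(3x) + C₂e^(-3x)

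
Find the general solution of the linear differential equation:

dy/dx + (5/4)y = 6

Using integrating factor method:

General solution: y = 24/5 + Ce^(-5x/4)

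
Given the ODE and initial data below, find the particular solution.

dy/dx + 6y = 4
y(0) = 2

General solution: y = 2/3 + Ce^(-6x)
Applying y(0) = 2: C = 2 - 2/3 = 4/3
Particular solution: y = 2/3 + (4/3)e^(-6x)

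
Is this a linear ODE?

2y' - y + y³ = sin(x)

No. Nonlinear (y³ term)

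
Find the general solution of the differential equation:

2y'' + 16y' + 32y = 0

Characteristic equation: 2r² + 16r + 32 = 0
Divide by 2: r² + 8r + 16 = 0
Factored: (r + 4)² = 0
Repeated root: r = -4
General solution: y = (C₁ + C₂x)e^(-4x)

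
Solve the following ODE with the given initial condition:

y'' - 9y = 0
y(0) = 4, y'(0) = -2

General solution: y = C₁e^(3x) + C₂e^(-3x)
Applying ICs: C₁ = 5/3, C₂ = 7/3
Particular solution: y = (5/3)e^(3x) + (7/3)e^(-3x)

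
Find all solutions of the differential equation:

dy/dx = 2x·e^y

Separating variables and integrating:
-e^(-y) = x² + C

General solution: y = -ln(C - x²)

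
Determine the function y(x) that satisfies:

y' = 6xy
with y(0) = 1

General solution: y = Ce^(3x²)
Applying IC y(0) = 1:
Particular solution: y = e^(3x²)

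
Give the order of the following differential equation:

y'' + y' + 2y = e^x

The order is 2 (highest derivative is of order 2).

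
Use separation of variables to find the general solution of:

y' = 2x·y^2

Separating variables and integrating:
-1/y = x^2 + C

General solution: y^-1 = -x^2 + C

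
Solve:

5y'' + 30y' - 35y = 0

Characteristic equation: 5r² + 30r - 35 = 0
Divide by 5: r² + 6r - 7 = 0
Roots: r = 1, -7 (distinct real)
General solution: y = C₁e^x + C₂e^(-7x)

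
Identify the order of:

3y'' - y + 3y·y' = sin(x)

The order is 2 (highest derivative is of order 2).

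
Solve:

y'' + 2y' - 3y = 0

Characteristic equation: r² + 2r - 3 = 0
Roots: r = 1, -3 (distinct real)
General solution: y = C₁e^x + C₂e^(-3x)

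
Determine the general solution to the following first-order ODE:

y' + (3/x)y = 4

Using integrating factor method:

General solution: y = x + Cx^(-3)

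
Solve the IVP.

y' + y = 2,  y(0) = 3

General solution: y = 2 + Ce^(-x)
Applying y(0) = 3: C = 3 - 2 = 1
Particular solution: y = 2 + e^(-x)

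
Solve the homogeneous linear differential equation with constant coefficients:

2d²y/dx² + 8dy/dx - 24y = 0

Characteristic equation: 2r² + 8r - 24 = 0
Divide by 2: r² + 4r - 12 = 0
Roots: r = 2, -6 (distinct real)
General solution: y = C₁e^(2x) + C₂e^(-6x)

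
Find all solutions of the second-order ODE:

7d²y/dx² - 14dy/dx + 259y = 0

Characteristic equation: 7r² - 14r + 259 = 0
Divide by 7: r² - 2r + 37 = 0
Roots: r = 1 ± 6i (complex conjugates)
General solution: y = e^x(C₁cos(6x) + C₂sin(6x))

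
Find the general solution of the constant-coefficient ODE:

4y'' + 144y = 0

Characteristic equation: 4r² + 144 = 0
Divide by 4: r² + 36 = 0
Roots: r = ±6i (complex conjugates)
General solution: y = C₁cos(6x) + C₂sin(6x)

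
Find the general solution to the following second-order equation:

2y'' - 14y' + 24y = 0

Characteristic equation: 2r² - 14r + 24 = 0
Divide by 2: r² - 7r + 12 = 0
Roots: r = 3, 4 (distinct real)
General solution: y = C₁e^(3x) + C₂e^(4x)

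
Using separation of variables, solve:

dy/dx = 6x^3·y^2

Separating variables and integrating:
-1/y = 3x^4/2 + C

General solution: y^-1 = (-3/2)x^4 + C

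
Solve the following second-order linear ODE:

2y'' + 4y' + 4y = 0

Characteristic equation: 2r² + 4r + 4 = 0
Divide by 2: r² + 2r + 2 = 0
Roots: r = -1 ± i (complex conjugates)
General solution: y = e^(-x)(C₁cos(x) + C₂sin(x))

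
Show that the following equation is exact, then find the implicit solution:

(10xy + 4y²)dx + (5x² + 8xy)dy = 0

Verify exactness: ∂M/∂y = ∂N/∂x ✓
Find F(x,y) such that ∂F/∂x = M, ∂F/∂y = N
Solution: 5x²y + 4xy² = C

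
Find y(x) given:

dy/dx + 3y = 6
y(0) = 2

General solution: y = 2 + Ce^(-3x)
Applying y(0) = 2: C = 2 - 2 = 0
Particular solution: y = 2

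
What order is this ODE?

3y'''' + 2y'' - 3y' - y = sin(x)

The order is 4 (highest derivative is of order 4).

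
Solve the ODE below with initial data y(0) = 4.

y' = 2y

General solution: y = Ce^(2x)
Applying IC y(0) = 4:
Particular solution: y = 4e^(2x)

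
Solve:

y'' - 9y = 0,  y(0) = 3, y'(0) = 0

General solution: y = C₁e^(3x) + C₂e^(-3x)
Applying ICs: C₁ = 3/2, C₂ = 3/2
Particular solution: y = (3/2)e^(3x) + (3/2)e^(-3x)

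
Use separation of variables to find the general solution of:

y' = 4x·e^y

Separating variables and integrating:
-e^(-y) = 2x² + C

General solution: y = -ln(C - 2x²)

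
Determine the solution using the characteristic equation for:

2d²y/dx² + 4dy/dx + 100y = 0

Characteristic equation: 2r² + 4r + 100 = 0
Divide by 2: r² + 2r + 50 = 0
Roots: r = -1 ± 7i (complex conjugates)
General solution: y = e^(-x)(C₁cos(7x) + C₂sin(7x))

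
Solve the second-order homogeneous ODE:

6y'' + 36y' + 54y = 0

Characteristic equation: 6r² + 36r + 54 = 0
Divide by 6: r² + 6r + 9 = 0
Factored: (r + 3)² = 0
Repeated root: r = -3
General solution: y = (C₁ + C₂x)e^(-3x)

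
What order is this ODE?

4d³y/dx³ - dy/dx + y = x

The order is 3 (highest derivative is of order 3).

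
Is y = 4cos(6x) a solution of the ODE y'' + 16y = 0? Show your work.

Verification:
y'' = -144cos(6x)
y'' + 16y ≠ 0 (frequency mismatch: got 36 instead of 16)

No, it is not a solution.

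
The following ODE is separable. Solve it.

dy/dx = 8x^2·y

Separating variables and integrating:
ln|y| = 8x^3/3 + C

General solution: y = Ce^(8x^3/3)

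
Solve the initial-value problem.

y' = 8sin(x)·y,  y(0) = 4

General solution: y = Ce^(-8cos(x))
Applying IC y(0) = 4:
Particular solution: y = 4e^(8(1-cos(x)))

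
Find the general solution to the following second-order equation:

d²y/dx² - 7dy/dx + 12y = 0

Characteristic equation: r² - 7r + 12 = 0
Roots: r = 3, 4 (distinct real)
General solution: y = C₁e^(3x) + C₂e^(4x)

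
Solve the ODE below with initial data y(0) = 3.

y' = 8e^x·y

General solution: y = Ce^(8e^x)
Applying IC y(0) = 3:
Particular solution: y = 3e^(8(e^x - 1))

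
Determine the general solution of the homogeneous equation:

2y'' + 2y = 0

Characteristic equation: 2r² + 2 = 0
Divide by 2: r² + 1 = 0
Roots: r = ±i (complex conjugates)
General solution: y = C₁cos(x) + C₂sin(x)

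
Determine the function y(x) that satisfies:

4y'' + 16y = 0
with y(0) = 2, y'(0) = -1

General solution: y = C₁cos(2x) + C₂sin(2x)
Complex roots r = ±2i
Applying ICs: C₁ = 2, C₂ = -1/2
Particular solution: y = 2cos(2x) - (1/2)sin(2x)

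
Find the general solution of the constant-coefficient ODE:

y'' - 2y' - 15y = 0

Characteristic equation: r² - 2r - 15 = 0
Roots: r = 5, -3 (distinct real)
General solution: y = C₁e^(5x) + C₂e^(-3x)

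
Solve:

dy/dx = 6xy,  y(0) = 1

General solution: y = Ce^(3x²)
Applying IC y(0) = 1:
Particular solution: y = e^(3x²)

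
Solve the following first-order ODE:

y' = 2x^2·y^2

Separating variables and integrating:
-1/y = 2x^3/3 + C

General solution: y^-1 = (-2/3)x^3 + C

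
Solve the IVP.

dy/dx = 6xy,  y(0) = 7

General solution: y = Ce^(3x²)
Applying IC y(0) = 7:
Particular solution: y = 7e^(3x²)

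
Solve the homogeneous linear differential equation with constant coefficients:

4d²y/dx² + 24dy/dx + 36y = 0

Characteristic equation: 4r² + 24r + 36 = 0
Divide by 4: r² + 6r + 9 = 0
Factored: (r + 3)² = 0
Repeated root: r = -3
General solution: y = (C₁ + C₂x)e^(-3x)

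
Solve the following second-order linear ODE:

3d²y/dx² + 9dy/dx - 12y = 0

Characteristic equation: 3r² + 9r - 12 = 0
Divide by 3: r² + 3r - 4 = 0
Roots: r = 1, -4 (distinct real)
General solution: y = C₁e^x + C₂e^(-4x)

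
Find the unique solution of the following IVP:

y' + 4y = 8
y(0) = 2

General solution: y = 2 + Ce^(-4x)
Applying y(0) = 2: C = 2 - 2 = 0
Particular solution: y = 2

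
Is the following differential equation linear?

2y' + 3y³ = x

No. Nonlinear (y³ term)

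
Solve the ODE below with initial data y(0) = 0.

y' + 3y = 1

General solution: y = 1/3 + Ce^(-3x)
Applying y(0) = 0: C = 0 - 1/3 = -1/3
Particular solution: y = 1/3 - (1/3)e^(-3x)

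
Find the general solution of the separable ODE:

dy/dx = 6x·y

Separating variables and integrating:
ln|y| = 3x^2 + C

General solution: y = Ce^(3x^2)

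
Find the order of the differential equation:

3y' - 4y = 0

The order is 1 (highest derivative is of order 1).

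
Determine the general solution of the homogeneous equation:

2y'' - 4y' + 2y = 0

Characteristic equation: 2r² - 4r + 2 = 0
Divide by 2: r² - 2r + 1 = 0
Factored: (r - 1)² = 0
Repeated root: r = 1
General solution: y = (C₁ + C₂x)e^x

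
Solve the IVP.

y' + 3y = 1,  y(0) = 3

General solution: y = 1/3 + Ce^(-3x)
Applying y(0) = 3: C = 3 - 1/3 = 8/3
Particular solution: y = 1/3 + (8/3)e^(-3x)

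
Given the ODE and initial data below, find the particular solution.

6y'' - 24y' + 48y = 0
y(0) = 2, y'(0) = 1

General solution: y = e^(2x)(C₁cos(2x) + C₂sin(2x))
Complex roots r = 2 ± 2i
Applying ICs: C₁ = 2, C₂ = -3/2
Particular solution: y = e^(2x)(2cos(2x) - (3/2)sin(2x))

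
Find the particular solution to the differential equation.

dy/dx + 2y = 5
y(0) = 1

General solution: y = 5/2 + Ce^(-2x)
Applying y(0) = 1: C = 1 - 5/2 = -3/2
Particular solution: y = 5/2 - (3/2)e^(-2x)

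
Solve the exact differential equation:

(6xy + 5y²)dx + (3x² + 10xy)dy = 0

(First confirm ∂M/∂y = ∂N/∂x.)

Verify exactness: ∂M/∂y = ∂N/∂x ✓
Find F(x,y) such that ∂F/∂x = M, ∂F/∂y = N
Solution: 3x²y + 5xy² = C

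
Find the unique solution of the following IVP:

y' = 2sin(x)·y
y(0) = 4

General solution: y = Ce^(-2cos(x))
Applying IC y(0) = 4:
Particular solution: y = 4e^(2(1-cos(x)))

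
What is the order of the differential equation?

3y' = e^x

The order is 1 (highest derivative is of order 1).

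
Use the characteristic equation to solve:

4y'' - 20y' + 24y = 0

Characteristic equation: 4r² - 20r + 24 = 0
Divide by 4: r² - 5r + 6 = 0
Roots: r = 2, 3 (distinct real)
General solution: y = C₁e^(2x) + C₂e^(3x)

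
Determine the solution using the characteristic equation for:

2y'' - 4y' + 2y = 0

Characteristic equation: 2r² - 4r + 2 = 0
Divide by 2: r² - 2r + 1 = 0
Factored: (r - 1)² = 0
Repeated root: r = 1
General solution: y = (C₁ + C₂x)e^x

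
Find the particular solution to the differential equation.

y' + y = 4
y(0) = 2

General solution: y = 4 + Ce^(-x)
Applying y(0) = 2: C = 2 - 4 = -2
Particular solution: y = 4 - 2e^(-x)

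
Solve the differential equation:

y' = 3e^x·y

Separating variables and integrating:
ln|y| = 3e^x + C

General solution: y = Ce^(3e^x)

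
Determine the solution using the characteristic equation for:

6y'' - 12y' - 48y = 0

Characteristic equation: 6r² - 12r - 48 = 0
Divide by 6: r² - 2r - 8 = 0
Roots: r = 4, -2 (distinct real)
General solution: y = C₁e^(4x) + C₂e^(-2x)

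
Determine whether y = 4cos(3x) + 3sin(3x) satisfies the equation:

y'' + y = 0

Verification:
y'' = -36cos(3x) - 27sin(3x)
y'' + y ≠ 0 (frequency mismatch: got 9 instead of 1)

No, it is not a solution.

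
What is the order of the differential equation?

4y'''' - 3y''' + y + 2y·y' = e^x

The order is 4 (highest derivative is of order 4).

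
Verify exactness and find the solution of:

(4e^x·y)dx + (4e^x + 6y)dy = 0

Verify exactness: ∂M/∂y = ∂N/∂x ✓
Find F(x,y) such that ∂F/∂x = M, ∂F/∂y = N
Solution: 4e^x·y + 3y² = C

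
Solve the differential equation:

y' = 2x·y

Separating variables and integrating:
ln|y| = x^2 + C

General solution: y = Ce^(x^2)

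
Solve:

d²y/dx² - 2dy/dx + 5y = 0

Characteristic equation: r² - 2r + 5 = 0
Roots: r = 1 ± 2i (complex conjugates)
General solution: y = e^x(C₁cos(2x) + C₂sin(2x))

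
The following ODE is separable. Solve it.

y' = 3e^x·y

Separating variables and integrating:
ln|y| = 3e^x + C

General solution: y = Ce^(3e^x)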